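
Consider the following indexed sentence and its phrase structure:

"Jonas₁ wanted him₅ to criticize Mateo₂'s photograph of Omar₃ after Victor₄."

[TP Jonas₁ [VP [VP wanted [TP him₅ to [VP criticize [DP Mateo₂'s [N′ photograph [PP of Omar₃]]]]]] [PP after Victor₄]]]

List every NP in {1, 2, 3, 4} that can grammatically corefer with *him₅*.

*him* is a pronoun, so Principle B applies: it must be free in its binding domain.
Binding domain of *him₅*: the matrix TP, whose subject is Jonas₁.
*Jonas₁* c-commands the pronoun within its binding domain → coindexation would violate Principle B.
*Mateo₂*: the pronoun c-commands this R-expression → coindexation would violate Principle C on *Mateo₂*.
*Omar₃*: the pronoun c-commands this R-expression → coindexation would violate Principle C on *Omar₃*.
*Victor₄* and the pronoun do not c-command one another → neither Principle B nor Principle C is at stake; coindexation permitted.

{4}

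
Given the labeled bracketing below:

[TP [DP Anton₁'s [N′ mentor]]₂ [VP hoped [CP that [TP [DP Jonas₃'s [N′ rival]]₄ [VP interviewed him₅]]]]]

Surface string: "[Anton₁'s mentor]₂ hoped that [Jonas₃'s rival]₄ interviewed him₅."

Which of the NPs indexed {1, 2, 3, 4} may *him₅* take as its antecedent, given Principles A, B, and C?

*him* is a pronoun, so Principle B applies: it must be free in its binding domain.
Binding domain of *him₅*: the embedded TP, whose subject is [Jonas₃'s rival]₄.
*Anton₁* and the pronoun do not c-command one another → neither Principle B nor Principle C is at stake; coindexation permitted.
*[Anton₁'s mentor]₂* c-commands the pronoun but from outside its binding domain, and is not c-commanded by it → coindexation permitted.
*Jonas₃* and the pronoun do not c-command one another → neither Principle B nor Principle C is at stake; coindexation permitted.
*[Jonas₃'s rival]₄* c-commands the pronoun within its binding domain → coindexation would violate Principle B.

{1, 2, 3}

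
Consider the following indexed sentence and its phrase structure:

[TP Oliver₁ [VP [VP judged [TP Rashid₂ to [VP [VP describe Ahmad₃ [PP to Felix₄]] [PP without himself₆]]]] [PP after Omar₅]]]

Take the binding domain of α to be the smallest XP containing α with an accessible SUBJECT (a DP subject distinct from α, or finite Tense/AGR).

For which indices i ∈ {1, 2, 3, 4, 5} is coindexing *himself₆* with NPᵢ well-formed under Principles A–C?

{2}

*himself* is an anaphor, so Principle A applies: it must be bound in its binding domain.
Binding domain of *himself₆*: the embedded TP, whose subject is Rashid₂.
*Oliver₁* c-commands the anaphor but is outside its binding domain → cannot satisfy Principle A.
*Rashid₂* c-commands the anaphor within its binding domain → licit binder.
*Ahmad₃* does not c-command the anaphor → cannot bind it.
*Felix₄* does not c-command the anaphor → cannot bind it.
*Omar₅* does not c-command the anaphor → cannot bind it.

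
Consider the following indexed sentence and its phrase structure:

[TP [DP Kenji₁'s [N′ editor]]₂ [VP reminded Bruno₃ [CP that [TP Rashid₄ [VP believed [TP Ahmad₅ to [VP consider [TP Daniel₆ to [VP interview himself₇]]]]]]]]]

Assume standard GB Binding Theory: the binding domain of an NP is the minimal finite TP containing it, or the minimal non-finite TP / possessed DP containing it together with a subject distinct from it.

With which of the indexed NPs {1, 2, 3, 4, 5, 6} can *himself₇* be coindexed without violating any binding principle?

*himself* is an anaphor, so Principle A applies: it must be bound in its binding domain.
Binding domain of *himself₇*: the embedded TP, whose subject is Daniel₆.
*Kenji₁* does not c-command the anaphor → cannot bind it.
*[Kenji₁'s editor]₂* c-commands the anaphor but is outside its binding domain → cannot satisfy Principle A.
*Bruno₃* c-commands the anaphor but is outside its binding domain → cannot satisfy Principle A.
*Rashid₄* c-commands the anaphor but is outside its binding domain → cannot satisfy Principle A.
*Ahmad₅* c-commands the anaphor but is outside its binding domain → cannot satisfy Principle A.
*Daniel₆* c-commands the anaphor within its binding domain → licit binder.

{6}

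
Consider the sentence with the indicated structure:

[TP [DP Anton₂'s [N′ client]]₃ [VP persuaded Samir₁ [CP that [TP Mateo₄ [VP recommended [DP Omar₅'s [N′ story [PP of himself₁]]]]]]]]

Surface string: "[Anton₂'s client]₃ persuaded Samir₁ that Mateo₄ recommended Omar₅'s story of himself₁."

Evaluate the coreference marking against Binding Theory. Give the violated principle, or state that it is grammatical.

The two coindexed NPs are *Samir₁* and *himself₁*.
*himself₁* is an anaphor. Principle A requires it to be bound within its binding domain — the possessed DP, whose subject is Omar₅.
Within that domain it is c-commanded by *Omar₅*, which does not share its index.
*Samir₁* does c-command the anaphor, but from outside its binding domain.
The anaphor is unbound in its domain → Principle A violation.

Principle A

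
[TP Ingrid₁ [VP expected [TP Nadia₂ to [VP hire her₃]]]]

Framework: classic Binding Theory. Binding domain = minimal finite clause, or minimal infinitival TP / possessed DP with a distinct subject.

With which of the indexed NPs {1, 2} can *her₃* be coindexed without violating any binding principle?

{1}

*her* is a pronoun, so Principle B applies: it must be free in its binding domain.
Binding domain of *her₃*: the embedded TP, whose subject is Nadia₂.
*Ingrid₁* c-commands the pronoun but from outside its binding domain, and is not c-commanded by it → coindexation permitted.
*Nadia₂* c-commands the pronoun within its binding domain → coindexation would violate Principle B.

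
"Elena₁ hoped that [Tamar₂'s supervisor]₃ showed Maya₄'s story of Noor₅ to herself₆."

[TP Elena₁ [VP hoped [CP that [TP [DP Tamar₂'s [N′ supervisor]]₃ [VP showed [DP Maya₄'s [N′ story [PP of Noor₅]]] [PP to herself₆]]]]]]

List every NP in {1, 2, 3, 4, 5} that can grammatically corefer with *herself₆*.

{3}

*herself* is an anaphor, so Principle A applies: it must be bound in its binding domain.
Binding domain of *herself₆*: the embedded TP, whose subject is [Tamar₂'s supervisor]₃.
*Elena₁* c-commands the anaphor but is outside its binding domain → cannot satisfy Principle A.
*Tamar₂* does not c-command the anaphor → cannot bind it.
*[Tamar₂'s supervisor]₃* c-commands the anaphor within its binding domain → licit binder.
*Maya₄* does not c-command the anaphor → cannot bind it.
*Noor₅* does not c-command the anaphor → cannot bind it.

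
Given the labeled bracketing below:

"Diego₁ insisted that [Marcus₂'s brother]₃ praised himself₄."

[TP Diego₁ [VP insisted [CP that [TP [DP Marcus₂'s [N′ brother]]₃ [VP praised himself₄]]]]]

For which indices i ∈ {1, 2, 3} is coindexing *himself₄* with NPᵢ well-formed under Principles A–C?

{3}

*himself* is an anaphor, so Principle A applies: it must be bound in its binding domain.
Binding domain of *himself₄*: the embedded TP, whose subject is [Marcus₂'s brother]₃.
*Diego₁* c-commands the anaphor but is outside its binding domain → cannot satisfy Principle A.
*Marcus₂* does not c-command the anaphor → cannot bind it.
*[Marcus₂'s brother]₃* c-commands the anaphor within its binding domain → licit binder.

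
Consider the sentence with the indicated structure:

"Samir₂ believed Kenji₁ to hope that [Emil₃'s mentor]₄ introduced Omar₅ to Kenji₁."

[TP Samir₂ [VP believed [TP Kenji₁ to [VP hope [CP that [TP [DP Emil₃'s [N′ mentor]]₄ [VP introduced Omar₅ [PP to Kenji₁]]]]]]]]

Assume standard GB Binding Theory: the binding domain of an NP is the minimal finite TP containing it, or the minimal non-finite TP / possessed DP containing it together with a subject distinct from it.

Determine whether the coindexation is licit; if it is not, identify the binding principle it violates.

Principle C

The two coindexed NPs are *Kenji₁* (the lower occurrence) and *Kenji₁* (the higher occurrence).
*Kenji₁* (the lower occurrence) is an R-expression. Principle C requires it to be free everywhere.
*Kenji₁* (the higher occurrence) c-commands it and carries the same index.
The R-expression is bound → Principle C violation.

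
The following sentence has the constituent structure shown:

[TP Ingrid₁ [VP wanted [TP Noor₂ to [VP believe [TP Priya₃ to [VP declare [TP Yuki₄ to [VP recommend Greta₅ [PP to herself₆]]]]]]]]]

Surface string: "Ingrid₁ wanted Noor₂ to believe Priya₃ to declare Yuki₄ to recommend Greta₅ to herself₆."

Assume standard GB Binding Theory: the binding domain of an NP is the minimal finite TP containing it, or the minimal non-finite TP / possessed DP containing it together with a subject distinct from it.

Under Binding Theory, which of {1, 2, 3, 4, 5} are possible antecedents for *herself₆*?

{4, 5}

*herself* is an anaphor, so Principle A applies: it must be bound in its binding domain.
Binding domain of *herself₆*: the embedded TP, whose subject is Yuki₄.
*Ingrid₁* c-commands the anaphor but is outside its binding domain → cannot satisfy Principle A.
*Noor₂* c-commands the anaphor but is outside its binding domain → cannot satisfy Principle A.
*Priya₃* c-commands the anaphor but is outside its binding domain → cannot satisfy Principle A.
*Yuki₄* c-commands the anaphor within its binding domain → licit binder.
*Greta₅* c-commands the anaphor within its binding domain → licit binder.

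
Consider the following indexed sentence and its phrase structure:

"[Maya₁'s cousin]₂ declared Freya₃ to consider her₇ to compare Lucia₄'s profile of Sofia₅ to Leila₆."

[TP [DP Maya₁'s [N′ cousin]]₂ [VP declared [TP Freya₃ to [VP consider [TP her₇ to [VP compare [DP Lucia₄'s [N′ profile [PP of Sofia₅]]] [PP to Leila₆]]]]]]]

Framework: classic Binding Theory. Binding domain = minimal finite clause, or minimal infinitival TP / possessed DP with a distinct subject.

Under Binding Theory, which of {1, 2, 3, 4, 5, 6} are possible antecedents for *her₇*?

{1, 2}

*her* is a pronoun, so Principle B applies: it must be free in its binding domain.
Binding domain of *her₇*: the embedded TP, whose subject is Freya₃.
*Maya₁* and the pronoun do not c-command one another → neither Principle B nor Principle C is at stake; coindexation permitted.
*[Maya₁'s cousin]₂* c-commands the pronoun but from outside its binding domain, and is not c-commanded by it → coindexation permitted.
*Freya₃* c-commands the pronoun within its binding domain → coindexation would violate Principle B.
*Lucia₄*: the pronoun c-commands this R-expression → coindexation would violate Principle C on *Lucia₄*.
*Sofia₅*: the pronoun c-commands this R-expression → coindexation would violate Principle C on *Sofia₅*.
*Leila₆*: the pronoun c-commands this R-expression → coindexation would violate Principle C on *Leila₆*.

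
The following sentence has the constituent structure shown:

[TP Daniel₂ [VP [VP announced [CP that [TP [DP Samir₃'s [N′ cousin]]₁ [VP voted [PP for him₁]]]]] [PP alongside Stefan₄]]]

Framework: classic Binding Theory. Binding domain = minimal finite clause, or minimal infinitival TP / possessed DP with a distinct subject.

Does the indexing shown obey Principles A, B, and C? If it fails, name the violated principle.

The two coindexed NPs are *[Samir₃'s cousin]₁* and *him₁*.
*him₁* is a pronoun. Its binding domain is the embedded TP, whose subject is [Samir₃'s cousin]₁.
*[Samir₃'s cousin]₁* c-commands it within that domain and carries the same index.
The pronoun is locally bound → Principle B violation.

Principle B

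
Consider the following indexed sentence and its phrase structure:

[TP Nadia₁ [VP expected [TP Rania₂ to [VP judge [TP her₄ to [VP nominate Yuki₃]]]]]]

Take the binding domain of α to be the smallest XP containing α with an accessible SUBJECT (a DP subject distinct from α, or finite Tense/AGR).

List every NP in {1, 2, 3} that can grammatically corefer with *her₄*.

{1}

*her* is a pronoun, so Principle B applies: it must be free in its binding domain.
Binding domain of *her₄*: the embedded TP, whose subject is Rania₂.
*Nadia₁* c-commands the pronoun but from outside its binding domain, and is not c-commanded by it → coindexation permitted.
*Rania₂* c-commands the pronoun within its binding domain → coindexation would violate Principle B.
*Yuki₃*: the pronoun c-commands this R-expression → coindexation would violate Principle C on *Yuki₃*.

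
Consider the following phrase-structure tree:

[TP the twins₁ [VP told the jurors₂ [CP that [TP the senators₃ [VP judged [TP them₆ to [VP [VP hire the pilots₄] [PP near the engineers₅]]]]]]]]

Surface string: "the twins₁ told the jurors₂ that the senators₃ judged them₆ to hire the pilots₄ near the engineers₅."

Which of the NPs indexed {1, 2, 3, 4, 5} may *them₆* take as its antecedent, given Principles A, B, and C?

{1, 2}

*them* is a pronoun, so Principle B applies: it must be free in its binding domain.
Binding domain of *them₆*: the embedded TP, whose subject is the senators₃.
*the twins₁* c-commands the pronoun but from outside its binding domain, and is not c-commanded by it → coindexation permitted.
*the jurors₂* c-commands the pronoun but from outside its binding domain, and is not c-commanded by it → coindexation permitted.
*the senators₃* c-commands the pronoun within its binding domain → coindexation would violate Principle B.
*the pilots₄*: the pronoun c-commands this R-expression → coindexation would violate Principle C on *the pilots₄*.
*the engineers₅*: the pronoun c-commands this R-expression → coindexation would violate Principle C on *the engineers₅*.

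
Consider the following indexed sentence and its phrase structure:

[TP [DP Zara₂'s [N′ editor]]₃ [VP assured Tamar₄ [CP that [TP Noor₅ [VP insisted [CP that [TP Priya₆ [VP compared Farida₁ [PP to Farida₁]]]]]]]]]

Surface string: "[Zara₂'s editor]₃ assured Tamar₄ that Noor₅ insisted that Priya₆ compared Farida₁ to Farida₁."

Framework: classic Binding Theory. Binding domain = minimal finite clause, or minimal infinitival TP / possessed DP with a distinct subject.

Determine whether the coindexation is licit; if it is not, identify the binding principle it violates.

The two coindexed NPs are *Farida₁* (the lower occurrence) and *Farida₁* (the higher occurrence).
*Farida₁* (the lower occurrence) is an R-expression. Principle C requires it to be free everywhere.
*Farida₁* (the higher occurrence) c-commands it and carries the same index.
The R-expression is bound → Principle C violation.

Principle C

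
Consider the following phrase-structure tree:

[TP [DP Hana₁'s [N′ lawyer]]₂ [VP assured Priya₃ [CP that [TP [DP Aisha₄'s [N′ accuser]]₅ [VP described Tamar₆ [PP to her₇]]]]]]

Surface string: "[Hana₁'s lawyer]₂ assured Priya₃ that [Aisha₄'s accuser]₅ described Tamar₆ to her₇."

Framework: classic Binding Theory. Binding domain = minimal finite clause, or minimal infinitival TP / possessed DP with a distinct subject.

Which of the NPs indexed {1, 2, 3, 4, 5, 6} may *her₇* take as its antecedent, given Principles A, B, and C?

*her* is a pronoun, so Principle B applies: it must be free in its binding domain.
Binding domain of *her₇*: the embedded TP, whose subject is [Aisha₄'s accuser]₅.
*Hana₁* and the pronoun do not c-command one another → neither Principle B nor Principle C is at stake; coindexation permitted.
*[Hana₁'s lawyer]₂* c-commands the pronoun but from outside its binding domain, and is not c-commanded by it → coindexation permitted.
*Priya₃* c-commands the pronoun but from outside its binding domain, and is not c-commanded by it → coindexation permitted.
*Aisha₄* and the pronoun do not c-command one another → neither Principle B nor Principle C is at stake; coindexation permitted.
*[Aisha₄'s accuser]₅* c-commands the pronoun within its binding domain → coindexation would violate Principle B.
*Tamar₆* c-commands the pronoun within its binding domain → coindexation would violate Principle B.

{1, 2, 3, 4}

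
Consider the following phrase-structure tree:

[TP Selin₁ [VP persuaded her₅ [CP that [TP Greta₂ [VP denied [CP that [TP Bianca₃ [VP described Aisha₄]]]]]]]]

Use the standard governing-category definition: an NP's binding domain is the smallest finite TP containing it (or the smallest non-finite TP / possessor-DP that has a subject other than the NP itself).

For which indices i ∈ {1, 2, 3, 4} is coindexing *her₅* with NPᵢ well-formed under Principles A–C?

none

*her* is a pronoun, so Principle B applies: it must be free in its binding domain.
Binding domain of *her₅*: the matrix TP, whose subject is Selin₁.
*Selin₁* c-commands the pronoun within its binding domain → coindexation would violate Principle B.
*Greta₂*: the pronoun c-commands this R-expression → coindexation would violate Principle C on *Greta₂*.
*Bianca₃*: the pronoun c-commands this R-expression → coindexation would violate Principle C on *Bianca₃*.
*Aisha₄*: the pronoun c-commands this R-expression → coindexation would violate Principle C on *Aisha₄*.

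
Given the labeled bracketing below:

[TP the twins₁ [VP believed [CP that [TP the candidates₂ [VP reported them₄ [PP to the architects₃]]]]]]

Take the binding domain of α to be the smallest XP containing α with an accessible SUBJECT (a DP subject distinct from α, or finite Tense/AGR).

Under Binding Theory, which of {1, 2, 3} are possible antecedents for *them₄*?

{1}

*them* is a pronoun, so Principle B applies: it must be free in its binding domain.
Binding domain of *them₄*: the embedded TP, whose subject is the candidates₂.
*the twins₁* c-commands the pronoun but from outside its binding domain, and is not c-commanded by it → coindexation permitted.
*the candidates₂* c-commands the pronoun within its binding domain → coindexation would violate Principle B.
*the architects₃*: the pronoun c-commands this R-expression → coindexation would violate Principle C on *the architects₃*.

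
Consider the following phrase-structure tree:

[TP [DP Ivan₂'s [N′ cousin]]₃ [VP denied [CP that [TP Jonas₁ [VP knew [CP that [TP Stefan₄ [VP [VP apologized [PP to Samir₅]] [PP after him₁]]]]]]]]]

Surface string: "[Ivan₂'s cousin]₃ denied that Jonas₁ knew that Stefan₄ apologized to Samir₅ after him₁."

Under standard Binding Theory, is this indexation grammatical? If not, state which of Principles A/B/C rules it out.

grammatical

The two coindexed NPs are *Jonas₁* and *him₁*.
*him₁* is a pronoun; its binding domain is the embedded TP, whose subject is Stefan₄. Within that domain it is c-commanded only by *Stefan₄*, which carries a different index — the pronoun is free locally, so Principle B holds.
*Jonas₁* is an R-expression; *him₁* does not c-command it, and no other NP shares its index, so Principle C is satisfied.
All principles are respected.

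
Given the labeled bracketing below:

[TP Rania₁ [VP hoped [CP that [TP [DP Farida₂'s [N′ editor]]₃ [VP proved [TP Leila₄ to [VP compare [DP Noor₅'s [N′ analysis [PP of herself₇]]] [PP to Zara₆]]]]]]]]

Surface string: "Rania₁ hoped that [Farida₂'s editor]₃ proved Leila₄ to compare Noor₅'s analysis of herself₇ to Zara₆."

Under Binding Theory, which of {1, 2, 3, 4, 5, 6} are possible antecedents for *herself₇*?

*herself* is an anaphor, so Principle A applies: it must be bound in its binding domain.
Binding domain of *herself₇*: the possessed DP, whose subject is Noor₅.
*Rania₁* c-commands the anaphor but is outside its binding domain → cannot satisfy Principle A.
*Farida₂* does not c-command the anaphor → cannot bind it.
*[Farida₂'s editor]₃* c-commands the anaphor but is outside its binding domain → cannot satisfy Principle A.
*Leila₄* c-commands the anaphor but is outside its binding domain → cannot satisfy Principle A.
*Noor₅* c-commands the anaphor within its binding domain → licit binder.
*Zara₆* does not c-command the anaphor → cannot bind it.

{5}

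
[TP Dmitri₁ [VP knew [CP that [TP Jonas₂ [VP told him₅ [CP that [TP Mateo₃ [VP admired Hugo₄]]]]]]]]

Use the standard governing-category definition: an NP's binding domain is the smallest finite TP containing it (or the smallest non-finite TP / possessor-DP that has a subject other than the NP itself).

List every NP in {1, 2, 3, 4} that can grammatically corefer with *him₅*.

{1}

*him* is a pronoun, so Principle B applies: it must be free in its binding domain.
Binding domain of *him₅*: the embedded TP, whose subject is Jonas₂.
*Dmitri₁* c-commands the pronoun but from outside its binding domain, and is not c-commanded by it → coindexation permitted.
*Jonas₂* c-commands the pronoun within its binding domain → coindexation would violate Principle B.
*Mateo₃*: the pronoun c-commands this R-expression → coindexation would violate Principle C on *Mateo₃*.
*Hugo₄*: the pronoun c-commands this R-expression → coindexation would violate Principle C on *Hugo₄*.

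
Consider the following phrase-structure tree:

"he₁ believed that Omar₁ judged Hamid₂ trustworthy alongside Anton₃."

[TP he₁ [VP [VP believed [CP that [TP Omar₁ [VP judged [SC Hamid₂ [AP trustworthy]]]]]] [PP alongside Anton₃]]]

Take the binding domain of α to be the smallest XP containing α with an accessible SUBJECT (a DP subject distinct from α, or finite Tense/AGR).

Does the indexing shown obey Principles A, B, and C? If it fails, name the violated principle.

The two coindexed NPs are *he₁* and *Omar₁*.
*Omar₁* is an R-expression. Principle C requires it to be free everywhere.
*he₁* c-commands it and carries the same index.
The R-expression is bound → Principle C violation.

Principle C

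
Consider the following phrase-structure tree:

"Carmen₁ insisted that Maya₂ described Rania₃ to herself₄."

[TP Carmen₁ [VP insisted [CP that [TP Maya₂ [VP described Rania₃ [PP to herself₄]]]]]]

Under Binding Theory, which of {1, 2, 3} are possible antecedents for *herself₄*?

{2, 3}

*herself* is an anaphor, so Principle A applies: it must be bound in its binding domain.
Binding domain of *herself₄*: the embedded TP, whose subject is Maya₂.
*Carmen₁* c-commands the anaphor but is outside its binding domain → cannot satisfy Principle A.
*Maya₂* c-commands the anaphor within its binding domain → licit binder.
*Rania₃* c-commands the anaphor within its binding domain → licit binder.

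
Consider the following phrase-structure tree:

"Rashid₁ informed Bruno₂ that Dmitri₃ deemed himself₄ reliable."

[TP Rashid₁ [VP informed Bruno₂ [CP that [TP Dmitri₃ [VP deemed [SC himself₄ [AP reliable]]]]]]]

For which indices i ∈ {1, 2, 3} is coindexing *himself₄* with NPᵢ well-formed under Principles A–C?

{3}

*himself* is an anaphor, so Principle A applies: it must be bound in its binding domain.
Binding domain of *himself₄*: the embedded TP, whose subject is Dmitri₃.
*Rashid₁* c-commands the anaphor but is outside its binding domain → cannot satisfy Principle A.
*Bruno₂* c-commands the anaphor but is outside its binding domain → cannot satisfy Principle A.
*Dmitri₃* c-commands the anaphor within its binding domain → licit binder.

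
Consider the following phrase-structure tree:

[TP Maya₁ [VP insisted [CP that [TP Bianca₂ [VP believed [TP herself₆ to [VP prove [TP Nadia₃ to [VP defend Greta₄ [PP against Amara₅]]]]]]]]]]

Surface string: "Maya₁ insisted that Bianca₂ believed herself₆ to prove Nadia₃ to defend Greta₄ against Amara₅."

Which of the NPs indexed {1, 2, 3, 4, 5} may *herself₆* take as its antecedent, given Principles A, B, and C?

{2}

*herself* is an anaphor, so Principle A applies: it must be bound in its binding domain.
Binding domain of *herself₆*: the embedded TP, whose subject is Bianca₂.
*Maya₁* c-commands the anaphor but is outside its binding domain → cannot satisfy Principle A.
*Bianca₂* c-commands the anaphor within its binding domain → licit binder.
*Nadia₃* does not c-command the anaphor → cannot bind it.
*Greta₄* does not c-command the anaphor → cannot bind it.
*Amara₅* does not c-command the anaphor → cannot bind it.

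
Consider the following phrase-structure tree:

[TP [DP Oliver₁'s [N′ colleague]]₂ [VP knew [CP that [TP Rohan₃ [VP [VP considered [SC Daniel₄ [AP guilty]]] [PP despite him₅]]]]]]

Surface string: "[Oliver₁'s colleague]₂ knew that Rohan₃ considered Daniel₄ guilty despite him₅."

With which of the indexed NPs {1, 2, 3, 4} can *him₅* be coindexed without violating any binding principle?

{1, 2, 4}

*him* is a pronoun, so Principle B applies: it must be free in its binding domain.
Binding domain of *him₅*: the embedded TP, whose subject is Rohan₃.
*Oliver₁* and the pronoun do not c-command one another → neither Principle B nor Principle C is at stake; coindexation permitted.
*[Oliver₁'s colleague]₂* c-commands the pronoun but from outside its binding domain, and is not c-commanded by it → coindexation permitted.
*Rohan₃* c-commands the pronoun within its binding domain → coindexation would violate Principle B.
*Daniel₄* and the pronoun do not c-command one another → neither Principle B nor Principle C is at stake; coindexation permitted.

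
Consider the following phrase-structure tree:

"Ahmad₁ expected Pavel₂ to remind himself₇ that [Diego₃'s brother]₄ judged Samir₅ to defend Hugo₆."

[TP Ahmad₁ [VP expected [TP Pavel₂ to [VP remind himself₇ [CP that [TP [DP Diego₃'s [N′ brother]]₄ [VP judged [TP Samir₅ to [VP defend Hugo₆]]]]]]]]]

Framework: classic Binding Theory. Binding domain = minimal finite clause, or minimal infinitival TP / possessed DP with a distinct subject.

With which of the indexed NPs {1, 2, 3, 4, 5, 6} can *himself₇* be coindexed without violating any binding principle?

*himself* is an anaphor, so Principle A applies: it must be bound in its binding domain.
Binding domain of *himself₇*: the embedded TP, whose subject is Pavel₂.
*Ahmad₁* c-commands the anaphor but is outside its binding domain → cannot satisfy Principle A.
*Pavel₂* c-commands the anaphor within its binding domain → licit binder.
*Diego₃* does not c-command the anaphor → cannot bind it.
*[Diego₃'s brother]₄* does not c-command the anaphor → cannot bind it.
*Samir₅* does not c-command the anaphor → cannot bind it.
*Hugo₆* does not c-command the anaphor → cannot bind it.

{2}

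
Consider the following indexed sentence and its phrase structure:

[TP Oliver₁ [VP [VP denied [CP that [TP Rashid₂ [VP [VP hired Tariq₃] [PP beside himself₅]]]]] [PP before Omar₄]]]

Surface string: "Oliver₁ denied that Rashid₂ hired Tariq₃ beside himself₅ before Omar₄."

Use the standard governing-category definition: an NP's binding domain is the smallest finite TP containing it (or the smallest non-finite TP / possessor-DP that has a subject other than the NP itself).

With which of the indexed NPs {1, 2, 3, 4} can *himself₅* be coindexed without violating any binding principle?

*himself* is an anaphor, so Principle A applies: it must be bound in its binding domain.
Binding domain of *himself₅*: the embedded TP, whose subject is Rashid₂.
*Oliver₁* c-commands the anaphor but is outside its binding domain → cannot satisfy Principle A.
*Rashid₂* c-commands the anaphor within its binding domain → licit binder.
*Tariq₃* does not c-command the anaphor → cannot bind it.
*Omar₄* does not c-command the anaphor → cannot bind it.

{2}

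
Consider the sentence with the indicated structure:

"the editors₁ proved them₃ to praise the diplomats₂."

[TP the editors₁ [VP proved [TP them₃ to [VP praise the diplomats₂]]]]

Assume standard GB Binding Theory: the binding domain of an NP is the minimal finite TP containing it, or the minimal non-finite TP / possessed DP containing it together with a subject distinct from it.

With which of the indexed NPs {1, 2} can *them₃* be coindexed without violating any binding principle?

none

*them* is a pronoun, so Principle B applies: it must be free in its binding domain.
Binding domain of *them₃*: the matrix TP, whose subject is the editors₁.
*the editors₁* c-commands the pronoun within its binding domain → coindexation would violate Principle B.
*the diplomats₂*: the pronoun c-commands this R-expression → coindexation would violate Principle C on *the diplomats₂*.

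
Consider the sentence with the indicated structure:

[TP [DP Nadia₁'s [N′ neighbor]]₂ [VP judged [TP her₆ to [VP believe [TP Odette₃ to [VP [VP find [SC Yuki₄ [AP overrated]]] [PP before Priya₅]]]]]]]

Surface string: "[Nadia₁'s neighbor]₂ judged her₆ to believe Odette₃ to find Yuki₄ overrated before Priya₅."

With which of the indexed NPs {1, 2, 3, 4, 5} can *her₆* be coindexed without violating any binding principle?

*her* is a pronoun, so Principle B applies: it must be free in its binding domain.
Binding domain of *her₆*: the matrix TP, whose subject is [Nadia₁'s neighbor]₂.
*Nadia₁* and the pronoun do not c-command one another → neither Principle B nor Principle C is at stake; coindexation permitted.
*[Nadia₁'s neighbor]₂* c-commands the pronoun within its binding domain → coindexation would violate Principle B.
*Odette₃*: the pronoun c-commands this R-expression → coindexation would violate Principle C on *Odette₃*.
*Yuki₄*: the pronoun c-commands this R-expression → coindexation would violate Principle C on *Yuki₄*.
*Priya₅*: the pronoun c-commands this R-expression → coindexation would violate Principle C on *Priya₅*.

{1}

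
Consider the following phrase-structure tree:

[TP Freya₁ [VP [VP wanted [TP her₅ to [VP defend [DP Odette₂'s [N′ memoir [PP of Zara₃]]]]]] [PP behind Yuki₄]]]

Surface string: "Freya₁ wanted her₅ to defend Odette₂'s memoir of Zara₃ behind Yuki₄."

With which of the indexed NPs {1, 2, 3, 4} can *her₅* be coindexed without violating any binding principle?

{4}

*her* is a pronoun, so Principle B applies: it must be free in its binding domain.
Binding domain of *her₅*: the matrix TP, whose subject is Freya₁.
*Freya₁* c-commands the pronoun within its binding domain → coindexation would violate Principle B.
*Odette₂*: the pronoun c-commands this R-expression → coindexation would violate Principle C on *Odette₂*.
*Zara₃*: the pronoun c-commands this R-expression → coindexation would violate Principle C on *Zara₃*.
*Yuki₄* and the pronoun do not c-command one another → neither Principle B nor Principle C is at stake; coindexation permitted.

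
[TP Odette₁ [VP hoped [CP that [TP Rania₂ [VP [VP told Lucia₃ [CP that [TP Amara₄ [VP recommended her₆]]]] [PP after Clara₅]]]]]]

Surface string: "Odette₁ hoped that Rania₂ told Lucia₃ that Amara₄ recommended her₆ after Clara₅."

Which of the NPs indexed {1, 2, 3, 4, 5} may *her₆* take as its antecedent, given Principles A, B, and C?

{1, 2, 3, 5}

*her* is a pronoun, so Principle B applies: it must be free in its binding domain.
Binding domain of *her₆*: the embedded TP, whose subject is Amara₄.
*Odette₁* c-commands the pronoun but from outside its binding domain, and is not c-commanded by it → coindexation permitted.
*Rania₂* c-commands the pronoun but from outside its binding domain, and is not c-commanded by it → coindexation permitted.
*Lucia₃* c-commands the pronoun but from outside its binding domain, and is not c-commanded by it → coindexation permitted.
*Amara₄* c-commands the pronoun within its binding domain → coindexation would violate Principle B.
*Clara₅* and the pronoun do not c-command one another → neither Principle B nor Principle C is at stake; coindexation permitted.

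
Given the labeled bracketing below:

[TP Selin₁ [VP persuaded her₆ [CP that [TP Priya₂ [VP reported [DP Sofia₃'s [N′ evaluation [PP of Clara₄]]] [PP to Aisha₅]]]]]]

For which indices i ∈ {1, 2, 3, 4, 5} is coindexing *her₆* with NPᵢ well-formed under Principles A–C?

none

*her* is a pronoun, so Principle B applies: it must be free in its binding domain.
Binding domain of *her₆*: the matrix TP, whose subject is Selin₁.
*Selin₁* c-commands the pronoun within its binding domain → coindexation would violate Principle B.
*Priya₂*: the pronoun c-commands this R-expression → coindexation would violate Principle C on *Priya₂*.
*Sofia₃*: the pronoun c-commands this R-expression → coindexation would violate Principle C on *Sofia₃*.
*Clara₄*: the pronoun c-commands this R-expression → coindexation would violate Principle C on *Clara₄*.
*Aisha₅*: the pronoun c-commands this R-expression → coindexation would violate Principle C on *Aisha₅*.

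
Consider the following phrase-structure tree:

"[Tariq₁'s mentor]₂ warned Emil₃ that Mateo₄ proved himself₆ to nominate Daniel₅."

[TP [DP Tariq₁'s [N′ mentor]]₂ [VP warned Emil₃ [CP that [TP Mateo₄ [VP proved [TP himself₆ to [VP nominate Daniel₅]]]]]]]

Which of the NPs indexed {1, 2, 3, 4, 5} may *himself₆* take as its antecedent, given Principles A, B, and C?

*himself* is an anaphor, so Principle A applies: it must be bound in its binding domain.
Binding domain of *himself₆*: the embedded TP, whose subject is Mateo₄.
*Tariq₁* does not c-command the anaphor → cannot bind it.
*[Tariq₁'s mentor]₂* c-commands the anaphor but is outside its binding domain → cannot satisfy Principle A.
*Emil₃* c-commands the anaphor but is outside its binding domain → cannot satisfy Principle A.
*Mateo₄* c-commands the anaphor within its binding domain → licit binder.
*Daniel₅* does not c-command the anaphor → cannot bind it.

{4}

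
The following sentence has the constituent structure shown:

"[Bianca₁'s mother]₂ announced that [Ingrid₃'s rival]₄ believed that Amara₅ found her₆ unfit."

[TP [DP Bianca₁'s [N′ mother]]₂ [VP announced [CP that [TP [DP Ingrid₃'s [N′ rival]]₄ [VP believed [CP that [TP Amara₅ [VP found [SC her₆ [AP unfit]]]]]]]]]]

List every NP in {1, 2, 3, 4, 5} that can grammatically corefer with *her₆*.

{1, 2, 3, 4}

*her* is a pronoun, so Principle B applies: it must be free in its binding domain.
Binding domain of *her₆*: the embedded TP, whose subject is Amara₅.
*Bianca₁* and the pronoun do not c-command one another → neither Principle B nor Principle C is at stake; coindexation permitted.
*[Bianca₁'s mother]₂* c-commands the pronoun but from outside its binding domain, and is not c-commanded by it → coindexation permitted.
*Ingrid₃* and the pronoun do not c-command one another → neither Principle B nor Principle C is at stake; coindexation permitted.
*[Ingrid₃'s rival]₄* c-commands the pronoun but from outside its binding domain, and is not c-commanded by it → coindexation permitted.
*Amara₅* c-commands the pronoun within its binding domain → coindexation would violate Principle B.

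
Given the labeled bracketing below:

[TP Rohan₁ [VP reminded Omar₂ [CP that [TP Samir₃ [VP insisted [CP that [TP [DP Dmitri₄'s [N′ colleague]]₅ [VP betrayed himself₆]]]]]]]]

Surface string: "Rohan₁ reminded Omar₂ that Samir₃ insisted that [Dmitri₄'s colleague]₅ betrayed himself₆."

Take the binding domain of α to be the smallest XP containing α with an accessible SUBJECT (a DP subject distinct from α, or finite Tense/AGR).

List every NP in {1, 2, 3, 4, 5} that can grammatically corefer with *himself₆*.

*himself* is an anaphor, so Principle A applies: it must be bound in its binding domain.
Binding domain of *himself₆*: the embedded TP, whose subject is [Dmitri₄'s colleague]₅.
*Rohan₁* c-commands the anaphor but is outside its binding domain → cannot satisfy Principle A.
*Omar₂* c-commands the anaphor but is outside its binding domain → cannot satisfy Principle A.
*Samir₃* c-commands the anaphor but is outside its binding domain → cannot satisfy Principle A.
*Dmitri₄* does not c-command the anaphor → cannot bind it.
*[Dmitri₄'s colleague]₅* c-commands the anaphor within its binding domain → licit binder.

{5}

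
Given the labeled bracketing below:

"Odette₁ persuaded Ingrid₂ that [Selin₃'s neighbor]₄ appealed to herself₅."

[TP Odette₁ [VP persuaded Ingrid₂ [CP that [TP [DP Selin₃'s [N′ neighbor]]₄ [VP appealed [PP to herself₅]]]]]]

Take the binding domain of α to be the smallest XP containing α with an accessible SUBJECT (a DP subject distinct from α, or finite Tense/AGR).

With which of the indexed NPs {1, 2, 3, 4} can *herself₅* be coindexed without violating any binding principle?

*herself* is an anaphor, so Principle A applies: it must be bound in its binding domain.
Binding domain of *herself₅*: the embedded TP, whose subject is [Selin₃'s neighbor]₄.
*Odette₁* c-commands the anaphor but is outside its binding domain → cannot satisfy Principle A.
*Ingrid₂* c-commands the anaphor but is outside its binding domain → cannot satisfy Principle A.
*Selin₃* does not c-command the anaphor → cannot bind it.
*[Selin₃'s neighbor]₄* c-commands the anaphor within its binding domain → licit binder.

{4}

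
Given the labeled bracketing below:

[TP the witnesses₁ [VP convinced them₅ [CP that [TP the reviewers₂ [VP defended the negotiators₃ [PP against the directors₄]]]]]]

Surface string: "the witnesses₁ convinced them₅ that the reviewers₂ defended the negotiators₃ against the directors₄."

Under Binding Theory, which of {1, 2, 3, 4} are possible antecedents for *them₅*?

none

*them* is a pronoun, so Principle B applies: it must be free in its binding domain.
Binding domain of *them₅*: the matrix TP, whose subject is the witnesses₁.
*the witnesses₁* c-commands the pronoun within its binding domain → coindexation would violate Principle B.
*the reviewers₂*: the pronoun c-commands this R-expression → coindexation would violate Principle C on *the reviewers₂*.
*the negotiators₃*: the pronoun c-commands this R-expression → coindexation would violate Principle C on *the negotiators₃*.
*the directors₄*: the pronoun c-commands this R-expression → coindexation would violate Principle C on *the directors₄*.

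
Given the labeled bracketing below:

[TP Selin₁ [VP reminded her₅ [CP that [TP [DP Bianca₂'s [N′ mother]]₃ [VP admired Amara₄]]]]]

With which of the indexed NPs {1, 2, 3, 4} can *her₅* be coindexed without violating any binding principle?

*her* is a pronoun, so Principle B applies: it must be free in its binding domain.
Binding domain of *her₅*: the matrix TP, whose subject is Selin₁.
*Selin₁* c-commands the pronoun within its binding domain → coindexation would violate Principle B.
*Bianca₂*: the pronoun c-commands this R-expression → coindexation would violate Principle C on *Bianca₂*.
*[Bianca₂'s mother]₃*: the pronoun c-commands this R-expression → coindexation would violate Principle C on *[Bianca₂'s mother]₃*.
*Amara₄*: the pronoun c-commands this R-expression → coindexation would violate Principle C on *Amara₄*.

none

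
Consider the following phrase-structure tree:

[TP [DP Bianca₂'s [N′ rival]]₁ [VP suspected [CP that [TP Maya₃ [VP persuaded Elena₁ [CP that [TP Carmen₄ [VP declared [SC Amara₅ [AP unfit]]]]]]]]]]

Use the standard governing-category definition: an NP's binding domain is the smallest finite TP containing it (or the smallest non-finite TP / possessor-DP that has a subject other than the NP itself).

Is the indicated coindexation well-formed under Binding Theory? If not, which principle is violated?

Principle C

The two coindexed NPs are *[Bianca₂'s rival]₁* and *Elena₁*.
*Elena₁* is an R-expression. Principle C requires it to be free everywhere.
*[Bianca₂'s rival]₁* c-commands it and carries the same index.
The R-expression is bound → Principle C violation.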